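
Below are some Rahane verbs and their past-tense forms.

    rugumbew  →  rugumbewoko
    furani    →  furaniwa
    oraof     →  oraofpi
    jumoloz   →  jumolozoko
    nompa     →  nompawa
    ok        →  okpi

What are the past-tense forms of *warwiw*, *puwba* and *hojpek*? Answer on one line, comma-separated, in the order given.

Looking at the final sound of each stem: -pi when the stem ends in a voiceless consonant (*oraof*, *ok*); -oko when the stem ends in a voiced consonant (*rugumbew*, *jumoloz*); -wa when the stem ends in a vowel (*furani*, *nompa*).
The final sound of *warwiw* is /w/, which is a voiced consonant, so the suffix is -oko, giving *warwiwoko*.
*puwba*: final sound = /a/, a vowel → -wa → *puwbawa*.
Since the final sound of *hojpek* is /k/ (a voiceless consonant), it takes -pi, giving *hojpekpi*.

warwiwoko, puwbawa, hojpekpi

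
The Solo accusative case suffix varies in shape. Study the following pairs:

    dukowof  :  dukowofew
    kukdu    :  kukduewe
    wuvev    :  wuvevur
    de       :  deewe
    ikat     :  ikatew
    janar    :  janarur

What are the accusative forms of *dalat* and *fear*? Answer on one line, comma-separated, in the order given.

The suffix is conditioned by the final sound: -ew when the stem ends in a voiceless consonant (*dukowof*, *ikat*); -ur when the stem ends in a voiced consonant (*wuvev*, *janar*); -ewe when the stem ends in a vowel (*kukdu*, *de*).
Since the final sound of *dalat* is /t/ (a voiceless consonant), it takes -ew, giving *dalatew*.
*fear* — final sound /r/ (a voiced consonant) → -ur → *fearur*.

dalatew, fearur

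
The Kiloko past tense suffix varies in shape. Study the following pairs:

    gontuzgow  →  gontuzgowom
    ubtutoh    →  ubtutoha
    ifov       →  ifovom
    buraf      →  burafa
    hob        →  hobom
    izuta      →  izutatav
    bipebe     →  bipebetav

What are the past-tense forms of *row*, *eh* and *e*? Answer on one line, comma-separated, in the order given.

Looking at the final sound of each stem: -a when the stem ends in a voiceless consonant (*ubtutoh*, *buraf*); -om when the stem ends in a voiced consonant (*gontuzgow*, *ifov*, *hob*); -tav when the stem ends in a vowel (*izuta*, *bipebe*).
*row* — final sound /w/ (a voiced consonant) → -om → *rowom*.
The final sound of *eh* is /h/, which is a voiceless consonant, so the suffix is -a, giving *eha*.
The final sound of *e* is /e/, which is a vowel, so the suffix is -tav, giving *etav*.

rowom, eha, etav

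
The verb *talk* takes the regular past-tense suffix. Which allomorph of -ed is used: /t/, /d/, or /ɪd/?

/t/

The stem *talk* ends in a voiceless consonant other than /t/.
The -ed suffix is realized as /ɪd/ after /t, d/; as /t/ after other voiceless consonants; and as /d/ after other voiced sounds.
So -ed on *talk* is pronounced /t/.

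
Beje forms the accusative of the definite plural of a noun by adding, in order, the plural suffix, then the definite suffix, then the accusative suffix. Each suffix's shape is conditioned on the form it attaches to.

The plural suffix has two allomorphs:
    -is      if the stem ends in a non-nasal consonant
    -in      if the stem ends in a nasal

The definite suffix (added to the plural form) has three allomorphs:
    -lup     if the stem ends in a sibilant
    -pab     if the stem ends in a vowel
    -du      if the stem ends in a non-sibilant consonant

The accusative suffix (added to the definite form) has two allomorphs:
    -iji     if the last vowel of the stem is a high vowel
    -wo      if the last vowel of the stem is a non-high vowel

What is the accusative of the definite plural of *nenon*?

Since the final consonant of *nenon* is /n/ (a nasal), it takes -in, giving *nenonin*.
The plural form *nenonin*: final sound = /n/, a non-sibilant consonant → -du → *nenonindu*.
The last vowel of the definite form *nenonindu* is /u/, which is a high vowel, so the accusative suffix is -iji, giving *nenoninduiji*.

nenoninduiji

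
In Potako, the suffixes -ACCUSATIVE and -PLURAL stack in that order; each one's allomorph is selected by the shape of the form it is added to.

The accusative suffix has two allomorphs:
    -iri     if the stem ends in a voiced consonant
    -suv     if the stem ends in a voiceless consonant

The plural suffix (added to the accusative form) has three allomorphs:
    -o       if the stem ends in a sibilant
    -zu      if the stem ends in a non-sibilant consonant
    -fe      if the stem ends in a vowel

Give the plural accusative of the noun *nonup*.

nonupsuvzu

*nonup* — final consonant /p/ (voiceless) → -suv → *nonupsuv*.
Since the final sound of the accusative form *nonupsuv* is /v/ (a non-sibilant consonant), it takes -zu, giving *nonupsuvzu*.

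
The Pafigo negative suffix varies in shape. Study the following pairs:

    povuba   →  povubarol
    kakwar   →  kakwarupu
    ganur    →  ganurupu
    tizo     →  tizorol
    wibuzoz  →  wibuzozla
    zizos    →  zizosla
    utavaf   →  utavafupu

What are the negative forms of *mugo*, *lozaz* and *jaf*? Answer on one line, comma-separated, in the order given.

mugorol, lozazla, jafupu

The pattern is sibilance of the final sound: -la when the stem ends in a sibilant (*wibuzoz*, *zizos*); -upu when the stem ends in a non-sibilant consonant (*kakwar*, *ganur*, *utavaf*); -rol when the stem ends in a vowel (*povuba*, *tizo*).
*mugo* — final sound /o/ (a vowel) → -rol → *mugorol*.
*lozaz*: final sound = /z/, a sibilant → -la → *lozazla*.
*jaf* — final sound /f/ (a non-sibilant consonant) → -upu → *jafupu*.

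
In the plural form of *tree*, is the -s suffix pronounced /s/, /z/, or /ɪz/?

The stem *tree* ends in a voiced non-sibilant sound.
The plural suffix surfaces as /ɪz/ after sibilants, /s/ after other voiceless consonants, and /z/ after other voiced sounds.
So the plural -s on *tree* is pronounced /z/.

/z/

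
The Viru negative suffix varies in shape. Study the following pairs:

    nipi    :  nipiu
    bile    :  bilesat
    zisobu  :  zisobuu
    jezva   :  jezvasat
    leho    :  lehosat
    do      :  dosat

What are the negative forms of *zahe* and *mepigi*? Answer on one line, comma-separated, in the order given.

The alternation tracks the last vowel of the stem — -u when the last vowel of the stem is a high vowel (*nipi*, *zisobu*); -sat when the last vowel of the stem is a non-high vowel (*bile*, *jezva*, *leho*, *do*).
The last vowel of *zahe* is /e/, which is a non-high vowel, so the suffix is -sat, giving *zahesat*.
The last vowel of *mepigi* is /i/, which is a high vowel, so the suffix is -u, giving *mepigiu*.

zahesat, mepigiu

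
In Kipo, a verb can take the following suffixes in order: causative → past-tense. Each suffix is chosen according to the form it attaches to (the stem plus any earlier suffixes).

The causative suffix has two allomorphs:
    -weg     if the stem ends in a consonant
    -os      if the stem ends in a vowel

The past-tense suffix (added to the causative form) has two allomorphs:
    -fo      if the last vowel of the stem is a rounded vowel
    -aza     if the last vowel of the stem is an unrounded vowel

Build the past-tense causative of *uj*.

*uj* — final sound /j/ (a consonant) → -weg → *ujweg*.
Since the last vowel of the causative form *ujweg* is /e/ (an unrounded vowel), it takes -aza, giving *ujwegaza*.

ujwegaza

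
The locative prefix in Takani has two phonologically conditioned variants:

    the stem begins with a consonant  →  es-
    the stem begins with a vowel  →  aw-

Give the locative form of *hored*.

eshored

The first sound of *hored* is /h/, which is a consonant, so the prefix is es-, giving *eshored*.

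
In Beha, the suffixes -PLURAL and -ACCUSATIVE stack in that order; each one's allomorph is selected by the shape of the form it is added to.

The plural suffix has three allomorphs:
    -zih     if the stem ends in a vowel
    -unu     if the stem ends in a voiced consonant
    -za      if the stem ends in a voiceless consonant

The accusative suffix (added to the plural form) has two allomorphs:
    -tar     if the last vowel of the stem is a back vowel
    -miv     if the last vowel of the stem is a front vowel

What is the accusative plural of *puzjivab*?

The final sound of *puzjivab* is /b/, which is a voiced consonant, so the plural suffix is -unu, giving *puzjivabunu*.
The plural form *puzjivabunu* — last vowel /u/ (a back vowel) → -tar → *puzjivabunutar*.

puzjivabunutar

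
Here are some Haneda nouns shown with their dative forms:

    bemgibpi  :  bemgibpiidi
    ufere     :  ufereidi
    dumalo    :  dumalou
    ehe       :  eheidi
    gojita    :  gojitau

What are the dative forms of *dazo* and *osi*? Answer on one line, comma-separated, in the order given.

The suffix is conditioned by the last vowel: -idi when the last vowel of the stem is a front vowel (*bemgibpi*, *ufere*, *ehe*); -u when the last vowel of the stem is a back vowel (*dumalo*, *gojita*).
*dazo*: last vowel = /o/, a back vowel → -u → *dazou*.
The last vowel of *osi* is /i/, which is a front vowel, so the suffix is -idi, giving *osiidi*.

dazou, osiidi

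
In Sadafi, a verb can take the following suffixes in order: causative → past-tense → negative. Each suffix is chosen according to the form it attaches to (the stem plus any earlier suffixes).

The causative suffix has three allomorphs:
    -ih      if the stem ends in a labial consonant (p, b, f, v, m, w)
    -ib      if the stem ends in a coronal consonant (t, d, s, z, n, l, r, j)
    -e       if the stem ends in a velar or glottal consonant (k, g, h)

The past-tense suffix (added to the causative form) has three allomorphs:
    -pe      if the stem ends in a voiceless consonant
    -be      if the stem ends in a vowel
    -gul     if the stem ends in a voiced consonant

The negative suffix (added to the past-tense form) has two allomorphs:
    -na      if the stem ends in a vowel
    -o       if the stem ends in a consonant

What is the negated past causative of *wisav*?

wisavihpena

*wisav*: final consonant = /v/, labial → -ih → *wisavih*.
Since the final sound of the causative form *wisavih* is /h/ (a voiceless consonant), it takes -pe, giving *wisavihpe*.
The past-tense form *wisavihpe* — final sound /e/ (a vowel) → -na → *wisavihpena*.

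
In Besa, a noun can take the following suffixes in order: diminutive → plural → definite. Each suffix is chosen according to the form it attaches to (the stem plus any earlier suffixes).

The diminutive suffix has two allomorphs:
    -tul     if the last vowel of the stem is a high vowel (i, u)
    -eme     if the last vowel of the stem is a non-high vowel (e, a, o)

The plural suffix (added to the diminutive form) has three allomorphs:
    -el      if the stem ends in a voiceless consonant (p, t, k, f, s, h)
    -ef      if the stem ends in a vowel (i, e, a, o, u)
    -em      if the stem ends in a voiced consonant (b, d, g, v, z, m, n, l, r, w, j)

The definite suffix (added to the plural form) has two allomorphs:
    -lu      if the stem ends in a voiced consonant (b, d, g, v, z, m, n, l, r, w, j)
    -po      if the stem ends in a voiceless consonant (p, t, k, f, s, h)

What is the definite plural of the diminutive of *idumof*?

*idumof*: last vowel = /o/, a non-high vowel → -eme → *idumofeme*.
The final sound of the diminutive form *idumofeme* is /e/, which is a vowel, so the plural suffix is -ef, giving *idumofemeef*.
The plural form *idumofemeef* — final consonant /f/ (voiceless) → -po → *idumofemeefpo*.

idumofemeefpo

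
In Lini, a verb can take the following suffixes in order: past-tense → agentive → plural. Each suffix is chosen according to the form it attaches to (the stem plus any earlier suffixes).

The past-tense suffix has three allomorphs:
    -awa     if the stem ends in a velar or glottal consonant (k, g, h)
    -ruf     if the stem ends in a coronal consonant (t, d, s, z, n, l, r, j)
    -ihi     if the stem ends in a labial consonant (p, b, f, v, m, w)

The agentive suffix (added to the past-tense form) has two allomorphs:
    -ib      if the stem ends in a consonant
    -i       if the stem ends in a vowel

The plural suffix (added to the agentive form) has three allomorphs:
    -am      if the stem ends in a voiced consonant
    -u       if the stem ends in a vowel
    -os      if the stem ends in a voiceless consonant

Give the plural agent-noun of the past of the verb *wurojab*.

*wurojab*: final consonant = /b/, labial → -ihi → *wurojabihi*.
The past-tense form *wurojabihi*: final sound = /i/, a vowel → -i → *wurojabihii*.
Since the final sound of the agentive form *wurojabihii* is /i/ (a vowel), it takes -u, giving *wurojabihiiu*.

wurojabihiiu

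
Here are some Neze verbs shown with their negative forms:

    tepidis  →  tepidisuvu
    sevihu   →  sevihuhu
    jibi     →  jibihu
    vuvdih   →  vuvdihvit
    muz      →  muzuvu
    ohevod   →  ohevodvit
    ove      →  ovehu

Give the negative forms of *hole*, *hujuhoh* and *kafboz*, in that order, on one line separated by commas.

holehu, hujuhohvit, kafbozuvu

Looking at the final sound of each stem: -uvu when the stem ends in a sibilant (*tepidis*, *muz*); -vit when the stem ends in a non-sibilant consonant (*vuvdih*, *ohevod*); -hu when the stem ends in a vowel (*sevihu*, *jibi*, *ove*).
*hole* — final sound /e/ (a vowel) → -hu → *holehu*.
The final sound of *hujuhoh* is /h/, which is a non-sibilant consonant, so the suffix is -vit, giving *hujuhohvit*.
*kafboz*: final sound = /z/, a sibilant → -uvu → *kafbozuvu*.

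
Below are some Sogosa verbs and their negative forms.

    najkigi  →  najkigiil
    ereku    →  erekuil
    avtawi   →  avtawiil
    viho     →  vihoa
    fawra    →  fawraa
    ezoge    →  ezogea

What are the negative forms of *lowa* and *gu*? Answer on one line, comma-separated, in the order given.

The suffix is conditioned by the last vowel: -il when the last vowel of the stem is a high vowel (*najkigi*, *ereku*, *avtawi*); -a when the last vowel of the stem is a non-high vowel (*viho*, *fawra*, *ezoge*).
The last vowel of *lowa* is /a/, which is a non-high vowel, so the suffix is -a, giving *lowaa*.
*gu*: last vowel = /u/, a high vowel → -il → *guil*.

lowaa, guil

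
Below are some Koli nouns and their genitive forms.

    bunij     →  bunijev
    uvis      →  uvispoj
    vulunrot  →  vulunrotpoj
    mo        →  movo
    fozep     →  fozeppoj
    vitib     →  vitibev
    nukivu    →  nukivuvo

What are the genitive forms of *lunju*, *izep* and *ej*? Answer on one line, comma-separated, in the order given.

Looking at the final sound of each stem: -poj when the stem ends in a voiceless consonant (*uvis*, *vulunrot*, *fozep*); -ev when the stem ends in a voiced consonant (*bunij*, *vitib*); -vo when the stem ends in a vowel (*mo*, *nukivu*).
*lunju* — final sound /u/ (a vowel) → -vo → *lunjuvo*.
Since the final sound of *izep* is /p/ (a voiceless consonant), it takes -poj, giving *izeppoj*.
Since the final sound of *ej* is /j/ (a voiced consonant), it takes -ev, giving *ejev*.

lunjuvo, izeppoj, ejev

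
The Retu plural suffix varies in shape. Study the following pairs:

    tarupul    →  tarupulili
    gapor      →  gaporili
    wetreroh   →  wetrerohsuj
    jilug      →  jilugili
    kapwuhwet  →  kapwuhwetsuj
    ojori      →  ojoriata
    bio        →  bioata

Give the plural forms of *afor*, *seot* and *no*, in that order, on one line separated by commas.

The suffix is conditioned by the final sound: -suj when the stem ends in a voiceless consonant (*wetreroh*, *kapwuhwet*); -ili when the stem ends in a voiced consonant (*tarupul*, *gapor*, *jilug*); -ata when the stem ends in a vowel (*ojori*, *bio*).
The final sound of *afor* is /r/, which is a voiced consonant, so the suffix is -ili, giving *aforili*.
Since the final sound of *seot* is /t/ (a voiceless consonant), it takes -suj, giving *seotsuj*.
*no*: final sound = /o/, a vowel → -ata → *noata*.

aforili, seotsuj, noata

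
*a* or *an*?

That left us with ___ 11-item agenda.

an

The indefinite article is chosen by the initial *sound* of the following word, not its spelling.
The number *11* is spoken "eleven", beginning with /ɪˈlɛvən/ — a vowel sound.
So the article is *an*: That left us with an 11-item agenda.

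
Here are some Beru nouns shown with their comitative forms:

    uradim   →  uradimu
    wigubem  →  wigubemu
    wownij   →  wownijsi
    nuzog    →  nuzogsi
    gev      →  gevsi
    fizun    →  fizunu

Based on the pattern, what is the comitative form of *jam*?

jamu

The pattern is nasality of the final consonant: -u when the stem ends in a nasal (*uradim*, *wigubem*, *fizun*); -si when the stem ends in a non-nasal consonant (*wownij*, *nuzog*, *gev*).
Since the final consonant of *jam* is /m/ (a nasal), it takes -u, giving *jamu*.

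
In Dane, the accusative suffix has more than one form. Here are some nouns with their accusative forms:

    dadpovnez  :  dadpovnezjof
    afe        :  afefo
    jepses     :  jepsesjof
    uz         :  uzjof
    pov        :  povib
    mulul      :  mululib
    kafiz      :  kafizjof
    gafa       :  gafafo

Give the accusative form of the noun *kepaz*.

kepazjof

The alternation tracks the final sound of the stem — -jof when the stem ends in a sibilant (*dadpovnez*, *jepses*, *uz*, *kafiz*); -ib when the stem ends in a non-sibilant consonant (*pov*, *mulul*); -fo when the stem ends in a vowel (*afe*, *gafa*).
*kepaz* — final sound /z/ (a sibilant) → -jof → *kepazjof*.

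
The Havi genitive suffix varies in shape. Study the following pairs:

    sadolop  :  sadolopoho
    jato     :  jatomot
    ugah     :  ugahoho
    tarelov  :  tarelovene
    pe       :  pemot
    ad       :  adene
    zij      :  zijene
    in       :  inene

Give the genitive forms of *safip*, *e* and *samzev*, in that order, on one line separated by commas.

safipoho, emot, samzevene

Looking at the final sound of each stem: -oho when the stem ends in a voiceless consonant (*sadolop*, *ugah*); -ene when the stem ends in a voiced consonant (*tarelov*, *ad*, *zij*, *in*); -mot when the stem ends in a vowel (*jato*, *pe*).
The final sound of *safip* is /p/, which is a voiceless consonant, so the suffix is -oho, giving *safipoho*.
*e* — final sound /e/ (a vowel) → -mot → *emot*.
Since the final sound of *samzev* is /v/ (a voiced consonant), it takes -ene, giving *samzevene*.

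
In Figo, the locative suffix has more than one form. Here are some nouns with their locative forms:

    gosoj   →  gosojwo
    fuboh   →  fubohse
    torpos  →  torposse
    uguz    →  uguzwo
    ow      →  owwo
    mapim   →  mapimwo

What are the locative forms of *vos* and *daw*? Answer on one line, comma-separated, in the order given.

vosse, dawwo

The alternation tracks the final consonant of the stem — -se when the stem ends in a voiceless consonant (*fuboh*, *torpos*); -wo when the stem ends in a voiced consonant (*gosoj*, *uguz*, *ow*, *mapim*).
The final consonant of *vos* is /s/, which is voiceless, so the suffix is -se, giving *vosse*.
The final consonant of *daw* is /w/, which is voiced, so the suffix is -wo, giving *dawwo*.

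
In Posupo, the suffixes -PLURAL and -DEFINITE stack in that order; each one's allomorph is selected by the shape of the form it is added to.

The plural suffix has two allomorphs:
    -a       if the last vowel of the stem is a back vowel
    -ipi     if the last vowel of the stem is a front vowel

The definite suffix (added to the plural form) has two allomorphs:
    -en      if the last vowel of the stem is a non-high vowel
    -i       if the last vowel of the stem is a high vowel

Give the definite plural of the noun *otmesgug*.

The last vowel of *otmesgug* is /u/, which is a back vowel, so the plural suffix is -a, giving *otmesguga*.
The plural form *otmesguga*: last vowel = /a/, a non-high vowel → -en → *otmesgugaen*.

otmesgugaen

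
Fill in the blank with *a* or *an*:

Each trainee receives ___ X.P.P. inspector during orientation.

an

The indefinite article is chosen by the initial *sound* of the following word, not its spelling.
The initialism *X.P.P.* is read letter by letter; the first letter, X, is pronounced /ɛks/, which begins with a vowel sound.
So the article is *an*: Each trainee receives an X.P.P. inspector during orientation.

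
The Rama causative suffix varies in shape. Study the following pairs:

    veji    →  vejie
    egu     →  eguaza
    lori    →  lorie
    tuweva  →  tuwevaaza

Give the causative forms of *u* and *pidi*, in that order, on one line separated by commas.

uaza, pidie

The suffix is conditioned by the last vowel: -e when the last vowel of the stem is a front vowel (*veji*, *lori*); -aza when the last vowel of the stem is a back vowel (*egu*, *tuweva*).
*u* — last vowel /u/ (a back vowel) → -aza → *uaza*.
*pidi* — last vowel /i/ (a front vowel) → -e → *pidie*.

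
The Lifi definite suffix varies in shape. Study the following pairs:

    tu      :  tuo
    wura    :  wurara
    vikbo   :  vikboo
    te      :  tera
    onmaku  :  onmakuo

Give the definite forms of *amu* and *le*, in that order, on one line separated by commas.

The alternation tracks the last vowel of the stem — -o when the last vowel of the stem is a rounded vowel (*tu*, *vikbo*, *onmaku*); -ra when the last vowel of the stem is an unrounded vowel (*wura*, *te*).
The last vowel of *amu* is /u/, which is a rounded vowel, so the suffix is -o, giving *amuo*.
*le*: last vowel = /e/, an unrounded vowel → -ra → *lera*.

amuo, lera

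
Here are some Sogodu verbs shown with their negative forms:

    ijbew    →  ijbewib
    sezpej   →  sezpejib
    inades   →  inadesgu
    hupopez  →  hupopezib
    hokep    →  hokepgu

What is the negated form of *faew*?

The alternation tracks the final consonant of the stem — -gu when the stem ends in a voiceless consonant (*inades*, *hokep*); -ib when the stem ends in a voiced consonant (*ijbew*, *sezpej*, *hupopez*).
The final consonant of *faew* is /w/, which is voiced, so the suffix is -ib, giving *faewib*.

faewib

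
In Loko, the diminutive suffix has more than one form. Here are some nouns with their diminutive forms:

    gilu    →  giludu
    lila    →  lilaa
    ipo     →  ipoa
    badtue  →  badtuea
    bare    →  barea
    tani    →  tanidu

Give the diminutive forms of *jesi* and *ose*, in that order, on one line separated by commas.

jesidu, osea

The pattern is height harmony: -du when the last vowel of the stem is a high vowel (*gilu*, *tani*); -a when the last vowel of the stem is a non-high vowel (*lila*, *ipo*, *badtue*, *bare*).
*jesi*: last vowel = /i/, a high vowel → -du → *jesidu*.
*ose* — last vowel /e/ (a non-high vowel) → -a → *osea*.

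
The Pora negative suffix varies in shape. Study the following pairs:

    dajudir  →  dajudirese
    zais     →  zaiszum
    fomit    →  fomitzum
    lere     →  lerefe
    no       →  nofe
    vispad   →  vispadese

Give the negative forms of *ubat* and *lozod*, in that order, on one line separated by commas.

The suffix is conditioned by the final sound: -zum when the stem ends in a voiceless consonant (*zais*, *fomit*); -ese when the stem ends in a voiced consonant (*dajudir*, *vispad*); -fe when the stem ends in a vowel (*lere*, *no*).
Since the final sound of *ubat* is /t/ (a voiceless consonant), it takes -zum, giving *ubatzum*.
The final sound of *lozod* is /d/, which is a voiced consonant, so the suffix is -ese, giving *lozodese*.

ubatzum, lozodese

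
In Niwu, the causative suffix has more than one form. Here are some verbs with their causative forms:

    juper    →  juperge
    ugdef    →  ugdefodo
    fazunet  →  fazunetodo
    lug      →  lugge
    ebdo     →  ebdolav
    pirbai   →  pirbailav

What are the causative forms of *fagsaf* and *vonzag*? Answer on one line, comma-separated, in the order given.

The pattern is voicing of the final sound: -odo when the stem ends in a voiceless consonant (*ugdef*, *fazunet*); -ge when the stem ends in a voiced consonant (*juper*, *lug*); -lav when the stem ends in a vowel (*ebdo*, *pirbai*).
*fagsaf* — final sound /f/ (a voiceless consonant) → -odo → *fagsafodo*.
*vonzag*: final sound = /g/, a voiced consonant → -ge → *vonzagge*.

fagsafodo, vonzagge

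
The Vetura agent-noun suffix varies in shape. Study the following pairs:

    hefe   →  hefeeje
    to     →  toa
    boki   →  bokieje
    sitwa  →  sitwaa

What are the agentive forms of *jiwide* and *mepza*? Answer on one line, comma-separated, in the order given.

The pattern is front/back vowel harmony: -eje when the last vowel of the stem is a front vowel (*hefe*, *boki*); -a when the last vowel of the stem is a back vowel (*to*, *sitwa*).
The last vowel of *jiwide* is /e/, which is a front vowel, so the suffix is -eje, giving *jiwideeje*.
*mepza* — last vowel /a/ (a back vowel) → -a → *mepzaa*.

jiwideeje, mepzaa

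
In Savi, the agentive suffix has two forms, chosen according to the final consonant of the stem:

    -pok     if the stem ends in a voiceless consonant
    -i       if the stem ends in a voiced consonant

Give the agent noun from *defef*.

defefpok

*defef*: final consonant = /f/, voiceless → -pok → *defefpok*.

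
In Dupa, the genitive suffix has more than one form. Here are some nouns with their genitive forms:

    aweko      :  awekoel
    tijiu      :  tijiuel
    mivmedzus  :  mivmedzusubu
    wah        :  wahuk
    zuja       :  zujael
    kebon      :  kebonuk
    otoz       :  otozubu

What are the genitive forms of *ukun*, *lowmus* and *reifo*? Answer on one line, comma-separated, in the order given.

ukunuk, lowmusubu, reifoel

Looking at the final sound of each stem: -ubu when the stem ends in a sibilant (*mivmedzus*, *otoz*); -uk when the stem ends in a non-sibilant consonant (*wah*, *kebon*); -el when the stem ends in a vowel (*aweko*, *tijiu*, *zuja*).
Since the final sound of *ukun* is /n/ (a non-sibilant consonant), it takes -uk, giving *ukunuk*.
*lowmus* — final sound /s/ (a sibilant) → -ubu → *lowmusubu*.
The final sound of *reifo* is /o/, which is a vowel, so the suffix is -el, giving *reifoel*.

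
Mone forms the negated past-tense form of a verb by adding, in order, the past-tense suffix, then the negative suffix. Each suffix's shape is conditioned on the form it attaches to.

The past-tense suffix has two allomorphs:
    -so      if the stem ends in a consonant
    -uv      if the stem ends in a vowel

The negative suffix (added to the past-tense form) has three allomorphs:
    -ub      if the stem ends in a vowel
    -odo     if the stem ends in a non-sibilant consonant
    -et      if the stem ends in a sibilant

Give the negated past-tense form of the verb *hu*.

Since the final sound of *hu* is /u/ (a vowel), it takes -uv, giving *huuv*.
Since the final sound of the past-tense form *huuv* is /v/ (a non-sibilant consonant), it takes -odo, giving *huuvodo*.

huuvodo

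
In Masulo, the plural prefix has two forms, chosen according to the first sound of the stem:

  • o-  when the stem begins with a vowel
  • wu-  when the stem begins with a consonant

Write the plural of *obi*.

oobi

*obi* — first sound /o/ (a vowel) → o- → *oobi*.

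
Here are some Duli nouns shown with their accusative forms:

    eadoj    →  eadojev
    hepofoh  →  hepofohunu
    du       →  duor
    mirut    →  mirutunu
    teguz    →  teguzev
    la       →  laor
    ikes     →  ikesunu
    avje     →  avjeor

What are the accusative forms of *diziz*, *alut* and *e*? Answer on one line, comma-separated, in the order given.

dizizev, alutunu, eor

The alternation tracks the final sound of the stem — -unu when the stem ends in a voiceless consonant (*hepofoh*, *mirut*, *ikes*); -ev when the stem ends in a voiced consonant (*eadoj*, *teguz*); -or when the stem ends in a vowel (*du*, *la*, *avje*).
*diziz*: final sound = /z/, a voiced consonant → -ev → *dizizev*.
The final sound of *alut* is /t/, which is a voiceless consonant, so the suffix is -unu, giving *alutunu*.
*e*: final sound = /e/, a vowel → -or → *eor*.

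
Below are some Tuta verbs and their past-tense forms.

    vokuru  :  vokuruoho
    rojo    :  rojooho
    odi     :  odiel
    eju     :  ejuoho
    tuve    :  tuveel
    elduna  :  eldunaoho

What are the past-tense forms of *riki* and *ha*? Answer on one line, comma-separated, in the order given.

The pattern is front/back vowel harmony: -el when the last vowel of the stem is a front vowel (*odi*, *tuve*); -oho when the last vowel of the stem is a back vowel (*vokuru*, *rojo*, *eju*, *elduna*).
Since the last vowel of *riki* is /i/ (a front vowel), it takes -el, giving *rikiel*.
The last vowel of *ha* is /a/, which is a back vowel, so the suffix is -oho, giving *haoho*.

rikiel, haoho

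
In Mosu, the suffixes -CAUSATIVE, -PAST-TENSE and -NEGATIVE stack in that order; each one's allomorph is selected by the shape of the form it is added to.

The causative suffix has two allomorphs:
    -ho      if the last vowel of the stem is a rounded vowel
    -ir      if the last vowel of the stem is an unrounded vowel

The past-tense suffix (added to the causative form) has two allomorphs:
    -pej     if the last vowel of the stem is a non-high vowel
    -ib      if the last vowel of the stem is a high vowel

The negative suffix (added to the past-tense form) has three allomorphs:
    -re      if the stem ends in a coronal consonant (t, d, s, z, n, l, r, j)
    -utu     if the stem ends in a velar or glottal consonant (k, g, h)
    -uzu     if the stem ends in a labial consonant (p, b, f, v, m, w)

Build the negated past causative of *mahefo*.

mahefohopejre

*mahefo*: last vowel = /o/, a rounded vowel → -ho → *mahefoho*.
The causative form *mahefoho*: last vowel = /o/, a non-high vowel → -pej → *mahefohopej*.
The final consonant of the past-tense form *mahefohopej* is /j/, which is coronal, so the negative suffix is -re, giving *mahefohopejre*.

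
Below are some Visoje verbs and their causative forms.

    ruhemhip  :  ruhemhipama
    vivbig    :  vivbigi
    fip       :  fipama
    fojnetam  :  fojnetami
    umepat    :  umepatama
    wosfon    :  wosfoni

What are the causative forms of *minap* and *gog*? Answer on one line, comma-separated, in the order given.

The alternation tracks the final consonant of the stem — -ama when the stem ends in a voiceless consonant (*ruhemhip*, *fip*, *umepat*); -i when the stem ends in a voiced consonant (*vivbig*, *fojnetam*, *wosfon*).
The final consonant of *minap* is /p/, which is voiceless, so the suffix is -ama, giving *minapama*.
The final consonant of *gog* is /g/, which is voiced, so the suffix is -i, giving *gogi*.

minapama, gogi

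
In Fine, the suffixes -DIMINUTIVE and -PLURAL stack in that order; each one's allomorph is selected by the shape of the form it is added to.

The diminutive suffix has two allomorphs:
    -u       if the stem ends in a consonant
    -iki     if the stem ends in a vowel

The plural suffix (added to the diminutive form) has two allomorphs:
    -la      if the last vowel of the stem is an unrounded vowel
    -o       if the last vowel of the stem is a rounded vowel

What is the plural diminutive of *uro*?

uroikila

*uro* — final sound /o/ (a vowel) → -iki → *uroiki*.
The diminutive form *uroiki*: last vowel = /i/, an unrounded vowel → -la → *uroikila*.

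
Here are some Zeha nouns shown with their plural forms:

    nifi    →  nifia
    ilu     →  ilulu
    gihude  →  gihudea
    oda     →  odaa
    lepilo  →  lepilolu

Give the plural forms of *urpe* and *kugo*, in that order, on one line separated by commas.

Looking at the last vowel of each stem: -lu when the last vowel of the stem is a rounded vowel (*ilu*, *lepilo*); -a when the last vowel of the stem is an unrounded vowel (*nifi*, *gihude*, *oda*).
*urpe*: last vowel = /e/, an unrounded vowel → -a → *urpea*.
*kugo* — last vowel /o/ (a rounded vowel) → -lu → *kugolu*.

urpea, kugolu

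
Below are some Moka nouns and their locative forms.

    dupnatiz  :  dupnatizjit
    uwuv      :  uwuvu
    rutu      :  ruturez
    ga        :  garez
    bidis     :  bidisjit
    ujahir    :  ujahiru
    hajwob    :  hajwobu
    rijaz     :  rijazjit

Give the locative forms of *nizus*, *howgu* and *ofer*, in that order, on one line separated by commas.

nizusjit, howgurez, oferu

The alternation tracks the final sound of the stem — -jit when the stem ends in a sibilant (*dupnatiz*, *bidis*, *rijaz*); -u when the stem ends in a non-sibilant consonant (*uwuv*, *ujahir*, *hajwob*); -rez when the stem ends in a vowel (*rutu*, *ga*).
*nizus* — final sound /s/ (a sibilant) → -jit → *nizusjit*.
Since the final sound of *howgu* is /u/ (a vowel), it takes -rez, giving *howgurez*.
Since the final sound of *ofer* is /r/ (a non-sibilant consonant), it takes -u, giving *oferu*.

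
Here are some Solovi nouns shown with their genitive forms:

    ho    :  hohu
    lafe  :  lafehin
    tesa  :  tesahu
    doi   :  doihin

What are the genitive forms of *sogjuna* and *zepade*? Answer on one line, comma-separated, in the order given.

sogjunahu, zepadehin

Looking at the last vowel of each stem: -hin when the last vowel of the stem is a front vowel (*lafe*, *doi*); -hu when the last vowel of the stem is a back vowel (*ho*, *tesa*).
*sogjuna* — last vowel /a/ (a back vowel) → -hu → *sogjunahu*.
*zepade* — last vowel /e/ (a front vowel) → -hin → *zepadehin*.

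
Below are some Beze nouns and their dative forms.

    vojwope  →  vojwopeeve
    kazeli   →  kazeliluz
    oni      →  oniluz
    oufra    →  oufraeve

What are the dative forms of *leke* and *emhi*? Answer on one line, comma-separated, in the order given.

lekeeve, emhiluz

The alternation tracks the last vowel of the stem — -luz when the last vowel of the stem is a high vowel (*kazeli*, *oni*); -eve when the last vowel of the stem is a non-high vowel (*vojwope*, *oufra*).
*leke*: last vowel = /e/, a non-high vowel → -eve → *lekeeve*.
The last vowel of *emhi* is /i/, which is a high vowel, so the suffix is -luz, giving *emhiluz*.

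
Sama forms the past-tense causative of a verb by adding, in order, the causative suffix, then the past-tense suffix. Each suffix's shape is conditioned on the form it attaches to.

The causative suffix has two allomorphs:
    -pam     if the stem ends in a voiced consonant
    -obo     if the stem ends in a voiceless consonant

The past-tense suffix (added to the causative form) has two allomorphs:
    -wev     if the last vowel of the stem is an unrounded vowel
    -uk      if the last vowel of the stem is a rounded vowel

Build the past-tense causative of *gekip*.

The final consonant of *gekip* is /p/, which is voiceless, so the causative suffix is -obo, giving *gekipobo*.
The last vowel of the causative form *gekipobo* is /o/, which is a rounded vowel, so the past-tense suffix is -uk, giving *gekipobouk*.

gekipobouk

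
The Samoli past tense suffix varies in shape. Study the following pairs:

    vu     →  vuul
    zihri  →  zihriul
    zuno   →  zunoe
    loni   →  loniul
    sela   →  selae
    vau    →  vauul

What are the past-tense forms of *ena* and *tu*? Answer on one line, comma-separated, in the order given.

enae, tuul

Looking at the last vowel of each stem: -ul when the last vowel of the stem is a high vowel (*vu*, *zihri*, *loni*, *vau*); -e when the last vowel of the stem is a non-high vowel (*zuno*, *sela*).
Since the last vowel of *ena* is /a/ (a non-high vowel), it takes -e, giving *enae*.
*tu*: last vowel = /u/, a high vowel → -ul → *tuul*.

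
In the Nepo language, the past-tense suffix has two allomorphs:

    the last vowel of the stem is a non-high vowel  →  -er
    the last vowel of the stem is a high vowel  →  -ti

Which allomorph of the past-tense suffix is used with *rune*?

*rune* — last vowel /e/ (a non-high vowel) → -er.

-er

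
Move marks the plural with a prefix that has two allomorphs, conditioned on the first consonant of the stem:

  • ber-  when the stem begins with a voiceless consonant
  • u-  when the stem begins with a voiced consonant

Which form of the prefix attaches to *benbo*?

The first consonant of *benbo* is /b/, which is voiced, so the prefix is u-.

u-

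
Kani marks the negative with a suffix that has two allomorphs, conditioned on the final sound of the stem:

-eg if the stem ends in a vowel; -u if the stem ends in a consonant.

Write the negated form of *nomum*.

nomumu

The final sound of *nomum* is /m/, which is a consonant, so the suffix is -u, giving *nomumu*.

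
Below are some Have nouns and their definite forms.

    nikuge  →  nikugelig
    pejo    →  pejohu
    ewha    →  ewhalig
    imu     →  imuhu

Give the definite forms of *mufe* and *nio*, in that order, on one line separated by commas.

mufelig, niohu

The alternation tracks the last vowel of the stem — -hu when the last vowel of the stem is a rounded vowel (*pejo*, *imu*); -lig when the last vowel of the stem is an unrounded vowel (*nikuge*, *ewha*).
Since the last vowel of *mufe* is /e/ (an unrounded vowel), it takes -lig, giving *mufelig*.
The last vowel of *nio* is /o/, which is a rounded vowel, so the suffix is -hu, giving *niohu*.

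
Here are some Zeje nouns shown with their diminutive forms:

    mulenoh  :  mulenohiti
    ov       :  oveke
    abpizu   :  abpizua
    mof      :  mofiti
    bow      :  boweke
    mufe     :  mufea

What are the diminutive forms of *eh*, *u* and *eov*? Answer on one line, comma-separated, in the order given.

The pattern is voicing of the final sound: -iti when the stem ends in a voiceless consonant (*mulenoh*, *mof*); -eke when the stem ends in a voiced consonant (*ov*, *bow*); -a when the stem ends in a vowel (*abpizu*, *mufe*).
*eh* — final sound /h/ (a voiceless consonant) → -iti → *ehiti*.
Since the final sound of *u* is /u/ (a vowel), it takes -a, giving *ua*.
Since the final sound of *eov* is /v/ (a voiced consonant), it takes -eke, giving *eoveke*.

ehiti, ua, eoveke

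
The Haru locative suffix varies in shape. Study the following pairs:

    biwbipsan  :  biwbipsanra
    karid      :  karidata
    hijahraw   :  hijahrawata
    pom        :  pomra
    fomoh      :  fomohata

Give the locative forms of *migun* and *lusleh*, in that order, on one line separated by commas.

migunra, luslehata

The alternation tracks the final consonant of the stem — -ra when the stem ends in a nasal (*biwbipsan*, *pom*); -ata when the stem ends in a non-nasal consonant (*karid*, *hijahraw*, *fomoh*).
Since the final consonant of *migun* is /n/ (a nasal), it takes -ra, giving *migunra*.
*lusleh*: final consonant = /h/, non-nasal → -ata → *luslehata*.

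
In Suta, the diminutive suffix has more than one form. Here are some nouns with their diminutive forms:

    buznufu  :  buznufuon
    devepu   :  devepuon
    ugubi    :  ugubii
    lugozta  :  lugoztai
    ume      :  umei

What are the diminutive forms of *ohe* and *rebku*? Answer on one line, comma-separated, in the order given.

The alternation tracks the last vowel of the stem — -on when the last vowel of the stem is a rounded vowel (*buznufu*, *devepu*); -i when the last vowel of the stem is an unrounded vowel (*ugubi*, *lugozta*, *ume*).
Since the last vowel of *ohe* is /e/ (an unrounded vowel), it takes -i, giving *ohei*.
Since the last vowel of *rebku* is /u/ (a rounded vowel), it takes -on, giving *rebkuon*.

ohei, rebkuon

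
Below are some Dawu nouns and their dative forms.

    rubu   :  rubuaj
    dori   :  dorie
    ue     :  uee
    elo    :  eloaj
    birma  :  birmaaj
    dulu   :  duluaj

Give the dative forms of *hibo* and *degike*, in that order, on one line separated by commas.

Looking at the last vowel of each stem: -e when the last vowel of the stem is a front vowel (*dori*, *ue*); -aj when the last vowel of the stem is a back vowel (*rubu*, *elo*, *birma*, *dulu*).
*hibo*: last vowel = /o/, a back vowel → -aj → *hiboaj*.
*degike* — last vowel /e/ (a front vowel) → -e → *degikee*.

hiboaj, degikee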